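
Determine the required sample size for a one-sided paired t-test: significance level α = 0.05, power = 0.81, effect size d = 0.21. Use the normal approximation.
n = 145 pairs

Sample size formula (paired t-test, normal approximation):
n = ((z_α + z_β) / d)²

z_α = 1.645 (for α = 0.05, one-sided)
z_β = 0.878 (for power = 0.81)
d = 0.21

n = ((1.645 + 0.878) / 0.21)²
n = (12.014)²
n ≈ 144.34
Round up to the next whole number: n = 145 pairs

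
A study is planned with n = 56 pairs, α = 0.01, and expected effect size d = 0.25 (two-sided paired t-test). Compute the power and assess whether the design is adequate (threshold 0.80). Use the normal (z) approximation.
Power ≈ 0.24; the study is underpowered (power < 0.80)

Power calculation (paired t-test, normal approximation):
z_β = d · √n - z_{α/2}
z_β = 0.25 · √56 - 2.576
z_β = 0.25 · 7.483 - 2.576
z_β = -0.705

Power = Φ(z_β) = Φ(-0.705) ≈ 0.240

Effect size d = 0.25 is small by Cohen's convention (0.2/0.5/0.8).

Threshold: power ≥ 0.80 is conventionally adequate.
Power ≈ 0.24 → the study is underpowered (power < 0.80).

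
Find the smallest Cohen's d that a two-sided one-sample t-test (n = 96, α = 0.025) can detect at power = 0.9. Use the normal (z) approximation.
d ≈ 0.36

Minimum detectable effect (one-sample t-test, normal approximation):
d = (z_{α/2} + z_β) / √n
d = (2.241 + 1.282) / √96
d = 3.523 / 9.798
d ≈ 0.36

By Cohen's convention (0.2 small / 0.5 medium / 0.8 large): small effect.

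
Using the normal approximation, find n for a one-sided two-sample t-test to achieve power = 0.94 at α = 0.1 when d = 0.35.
n = 132 per group

Sample size formula (two-sample t-test, normal approximation):
n = 2 · ((z_α + z_β) / d)²

z_α = 1.282 (for α = 0.1, one-sided)
z_β = 1.555 (for power = 0.94)
d = 0.35

n = 2 · ((1.282 + 1.555) / 0.35)²
n = 2 · (8.106)²
n ≈ 131.41
Round up to the next whole number: n = 132 per group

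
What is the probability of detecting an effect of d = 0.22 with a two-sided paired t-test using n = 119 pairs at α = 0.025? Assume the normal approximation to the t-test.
Power ≈ 0.56

Power calculation (paired t-test, normal approximation):
z_β = d · √n - z_{α/2}
z_β = 0.22 · √119 - 2.241
z_β = 0.22 · 10.909 - 2.241
z_β = 0.159

Power = Φ(z_β) = Φ(0.159) ≈ 0.563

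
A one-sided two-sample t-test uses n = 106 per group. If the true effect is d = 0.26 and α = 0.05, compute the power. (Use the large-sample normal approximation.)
Power ≈ 0.60

Power calculation (two-sample t-test, normal approximation):
z_β = d · √(n/2) - z_α
z_β = 0.26 · √(106/2) - 1.645
z_β = 0.26 · 7.280 - 1.645
z_β = 0.248

Power = Φ(z_β) = Φ(0.248) ≈ 0.598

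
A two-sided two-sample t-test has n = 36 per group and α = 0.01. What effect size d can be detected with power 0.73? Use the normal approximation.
d ≈ 0.75

Minimum detectable effect (two-sample t-test, normal approximation):
d = (z_{α/2} + z_β) / √(n/2)
d = (2.576 + 0.613) / √(36/2)
d = 3.189 / 4.243
d ≈ 0.75

By Cohen's convention (0.2 small / 0.5 medium / 0.8 large): medium effect.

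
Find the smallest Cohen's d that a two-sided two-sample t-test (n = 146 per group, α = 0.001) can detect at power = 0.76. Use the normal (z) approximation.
d ≈ 0.47

Minimum detectable effect (two-sample t-test, normal approximation):
d = (z_{α/2} + z_β) / √(n/2)
d = (3.291 + 0.706) / √(146/2)
d = 3.997 / 8.544
d ≈ 0.47

By Cohen's convention (0.2 small / 0.5 medium / 0.8 large): small effect.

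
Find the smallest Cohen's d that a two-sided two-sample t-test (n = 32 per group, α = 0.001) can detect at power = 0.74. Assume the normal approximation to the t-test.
d ≈ 0.98

Minimum detectable effect (two-sample t-test, normal approximation):
d = (z_{α/2} + z_β) / √(n/2)
d = (3.291 + 0.643) / √(32/2)
d = 3.934 / 4.000
d ≈ 0.98

By Cohen's convention (0.2 small / 0.5 medium / 0.8 large): large effect.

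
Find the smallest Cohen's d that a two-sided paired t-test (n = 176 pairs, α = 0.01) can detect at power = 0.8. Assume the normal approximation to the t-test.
d ≈ 0.26

Minimum detectable effect (paired t-test, normal approximation):
d = (z_{α/2} + z_β) / √n
d = (2.576 + 0.842) / √176
d = 3.417 / 13.266
d ≈ 0.26

By Cohen's convention (0.2 small / 0.5 medium / 0.8 large): small effect.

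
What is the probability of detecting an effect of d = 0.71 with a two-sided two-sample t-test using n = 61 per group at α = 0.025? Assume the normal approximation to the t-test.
Power ≈ 0.95

Power calculation (two-sample t-test, normal approximation):
z_β = d · √(n/2) - z_{α/2}
z_β = 0.71 · √(61/2) - 2.241
z_β = 0.71 · 5.523 - 2.241
z_β = 1.680

Power = Φ(z_β) = Φ(1.680) ≈ 0.953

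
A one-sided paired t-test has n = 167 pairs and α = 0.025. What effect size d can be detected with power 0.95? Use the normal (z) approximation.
d ≈ 0.28

Minimum detectable effect (paired t-test, normal approximation):
d = (z_α + z_β) / √n
d = (1.960 + 1.645) / √167
d = 3.605 / 12.923
d ≈ 0.28

By Cohen's convention (0.2 small / 0.5 medium / 0.8 large): small effect.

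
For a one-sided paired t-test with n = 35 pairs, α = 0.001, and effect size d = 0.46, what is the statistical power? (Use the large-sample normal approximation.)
Power ≈ 0.36

Power calculation (paired t-test, normal approximation):
z_β = d · √n - z_α
z_β = 0.46 · √35 - 3.090
z_β = 0.46 · 5.916 - 3.090
z_β = -0.369

Power = Φ(z_β) = Φ(-0.369) ≈ 0.356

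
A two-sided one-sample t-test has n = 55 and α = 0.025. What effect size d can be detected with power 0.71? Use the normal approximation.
d ≈ 0.38

Minimum detectable effect (one-sample t-test, normal approximation):
d = (z_{α/2} + z_β) / √n
d = (2.241 + 0.553) / √55
d = 2.795 / 7.416
d ≈ 0.38

By Cohen's convention (0.2 small / 0.5 medium / 0.8 large): small effect.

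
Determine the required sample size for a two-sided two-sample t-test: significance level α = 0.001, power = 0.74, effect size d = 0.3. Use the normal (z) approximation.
n = 344 per group

Sample size formula (two-sample t-test, normal approximation):
n = 2 · ((z_{α/2} + z_β) / d)²

z_{α/2} = 3.291 (for α = 0.001, two-sided)
z_β = 0.643 (for power = 0.74)
d = 0.3

n = 2 · ((3.291 + 0.643) / 0.3)²
n = 2 · (13.113)²
n ≈ 343.90
Round up to the next whole number: n = 344 per group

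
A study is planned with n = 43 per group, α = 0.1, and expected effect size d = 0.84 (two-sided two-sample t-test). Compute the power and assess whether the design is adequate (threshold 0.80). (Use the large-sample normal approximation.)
Power ≈ 0.99; the study is adequately powered (power ≥ 0.80)

Power calculation (two-sample t-test, normal approximation):
z_β = d · √(n/2) - z_{α/2}
z_β = 0.84 · √(43/2) - 1.645
z_β = 0.84 · 4.637 - 1.645
z_β = 2.250

Power = Φ(z_β) = Φ(2.250) ≈ 0.988

Effect size d = 0.84 is large by Cohen's convention (0.2/0.5/0.8).

Threshold: power ≥ 0.80 is conventionally adequate.
Power ≈ 0.99 → the study is adequately powered (power ≥ 0.80).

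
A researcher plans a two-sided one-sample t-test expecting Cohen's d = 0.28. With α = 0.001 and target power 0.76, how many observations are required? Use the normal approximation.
n = 204

Sample size formula (one-sample t-test, normal approximation):
n = ((z_{α/2} + z_β) / d)²

z_{α/2} = 3.291 (for α = 0.001, two-sided)
z_β = 0.706 (for power = 0.76)
d = 0.28

n = ((3.291 + 0.706) / 0.28)²
n = (14.275)²
n ≈ 203.78
Round up to the next whole number: n = 204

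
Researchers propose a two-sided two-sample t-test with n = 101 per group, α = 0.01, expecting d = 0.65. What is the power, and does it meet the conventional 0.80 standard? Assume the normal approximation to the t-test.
Power ≈ 0.98; the study is adequately powered (power ≥ 0.80)

Power calculation (two-sample t-test, normal approximation):
z_β = d · √(n/2) - z_{α/2}
z_β = 0.65 · √(101/2) - 2.576
z_β = 0.65 · 7.106 - 2.576
z_β = 2.043

Power = Φ(z_β) = Φ(2.043) ≈ 0.979

Effect size d = 0.65 is medium by Cohen's convention (0.2/0.5/0.8).

Threshold: power ≥ 0.80 is conventionally adequate.
Power ≈ 0.98 → the study is adequately powered (power ≥ 0.80).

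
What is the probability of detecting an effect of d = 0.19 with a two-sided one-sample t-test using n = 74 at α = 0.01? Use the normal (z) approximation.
Power ≈ 0.17

Power calculation (one-sample t-test, normal approximation):
z_β = d · √n - z_{α/2}
z_β = 0.19 · √74 - 2.576
z_β = 0.19 · 8.602 - 2.576
z_β = -0.941

Power = Φ(z_β) = Φ(-0.941) ≈ 0.173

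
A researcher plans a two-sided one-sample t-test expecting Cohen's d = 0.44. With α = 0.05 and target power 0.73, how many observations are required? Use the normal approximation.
n = 35

Sample size formula (one-sample t-test, normal approximation):
n = ((z_{α/2} + z_β) / d)²

z_{α/2} = 1.960 (for α = 0.05, two-sided)
z_β = 0.613 (for power = 0.73)
d = 0.44

n = ((1.960 + 0.613) / 0.44)²
n = (5.848)²
n ≈ 34.20
Round up to the next whole number: n = 35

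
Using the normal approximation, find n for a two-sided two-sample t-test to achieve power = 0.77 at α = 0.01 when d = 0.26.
n = 326 per group

Sample size formula (two-sample t-test, normal approximation):
n = 2 · ((z_{α/2} + z_β) / d)²

z_{α/2} = 2.576 (for α = 0.01, two-sided)
z_β = 0.739 (for power = 0.77)
d = 0.26

n = 2 · ((2.576 + 0.739) / 0.26)²
n = 2 · (12.750)²
n ≈ 325.12
Round up to the next whole number: n = 326 per group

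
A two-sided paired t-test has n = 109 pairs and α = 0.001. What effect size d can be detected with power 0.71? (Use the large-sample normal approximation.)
d ≈ 0.37

Minimum detectable effect (paired t-test, normal approximation):
d = (z_{α/2} + z_β) / √n
d = (3.291 + 0.553) / √109
d = 3.844 / 10.440
d ≈ 0.37

By Cohen's convention (0.2 small / 0.5 medium / 0.8 large): small effect.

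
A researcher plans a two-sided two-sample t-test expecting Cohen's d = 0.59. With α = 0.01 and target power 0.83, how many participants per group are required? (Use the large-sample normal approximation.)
n = 72 per group

Sample size formula (two-sample t-test, normal approximation):
n = 2 · ((z_{α/2} + z_β) / d)²

z_{α/2} = 2.576 (for α = 0.01, two-sided)
z_β = 0.954 (for power = 0.83)
d = 0.59

n = 2 · ((2.576 + 0.954) / 0.59)²
n = 2 · (5.983)²
n ≈ 71.59
Round up to the next whole number: n = 72 per group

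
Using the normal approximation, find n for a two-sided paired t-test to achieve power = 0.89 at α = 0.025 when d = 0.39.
n = 80 pairs

Sample size formula (paired t-test, normal approximation):
n = ((z_{α/2} + z_β) / d)²

z_{α/2} = 2.241 (for α = 0.025, two-sided)
z_β = 1.227 (for power = 0.89)
d = 0.39

n = ((2.241 + 1.227) / 0.39)²
n = (8.892)²
n ≈ 79.07
Round up to the next whole number: n = 80 pairs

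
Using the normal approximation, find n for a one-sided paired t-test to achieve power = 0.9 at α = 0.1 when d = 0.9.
n = 9 pairs

Sample size formula (paired t-test, normal approximation):
n = ((z_α + z_β) / d)²

z_α = 1.282 (for α = 0.1, one-sided)
z_β = 1.282 (for power = 0.9)
d = 0.9

n = ((1.282 + 1.282) / 0.9)²
n = (2.849)²
n ≈ 8.12
Round up to the next whole number: n = 9 pairs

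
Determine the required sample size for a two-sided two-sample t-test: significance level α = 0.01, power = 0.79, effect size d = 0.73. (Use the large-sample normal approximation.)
n = 43 per group

Sample size formula (two-sample t-test, normal approximation):
n = 2 · ((z_{α/2} + z_β) / d)²

z_{α/2} = 2.576 (for α = 0.01, two-sided)
z_β = 0.806 (for power = 0.79)
d = 0.73

n = 2 · ((2.576 + 0.806) / 0.73)²
n = 2 · (4.633)²
n ≈ 42.93
Round up to the next whole number: n = 43 per group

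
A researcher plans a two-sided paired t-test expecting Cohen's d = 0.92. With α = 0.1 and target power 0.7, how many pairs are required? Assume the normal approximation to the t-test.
n = 6 pairs

Sample size formula (paired t-test, normal approximation):
n = ((z_{α/2} + z_β) / d)²

z_{α/2} = 1.645 (for α = 0.1, two-sided)
z_β = 0.524 (for power = 0.7)
d = 0.92

n = ((1.645 + 0.524) / 0.92)²
n = (2.358)²
n ≈ 5.56
Round up to the next whole number: n = 6 pairs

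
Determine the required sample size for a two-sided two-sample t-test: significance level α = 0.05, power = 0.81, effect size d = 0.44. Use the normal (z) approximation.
n = 84 per group

Sample size formula (two-sample t-test, normal approximation):
n = 2 · ((z_{α/2} + z_β) / d)²

z_{α/2} = 1.960 (for α = 0.05, two-sided)
z_β = 0.878 (for power = 0.81)
d = 0.44

n = 2 · ((1.960 + 0.878) / 0.44)²
n = 2 · (6.450)²
n ≈ 83.20
Round up to the next whole number: n = 84 per group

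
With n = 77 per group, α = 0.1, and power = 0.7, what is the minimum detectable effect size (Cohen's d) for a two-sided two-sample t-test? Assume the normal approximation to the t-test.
d ≈ 0.35

Minimum detectable effect (two-sample t-test, normal approximation):
d = (z_{α/2} + z_β) / √(n/2)
d = (1.645 + 0.524) / √(77/2)
d = 2.169 / 6.205
d ≈ 0.35

By Cohen's convention (0.2 small / 0.5 medium / 0.8 large): small effect.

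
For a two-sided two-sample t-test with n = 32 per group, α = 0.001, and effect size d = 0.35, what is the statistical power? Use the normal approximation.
Power ≈ 0.03

Power calculation (two-sample t-test, normal approximation):
z_β = d · √(n/2) - z_{α/2}
z_β = 0.35 · √(32/2) - 3.291
z_β = 0.35 · 4.000 - 3.291
z_β = -1.891

Power = Φ(z_β) = Φ(-1.891) ≈ 0.029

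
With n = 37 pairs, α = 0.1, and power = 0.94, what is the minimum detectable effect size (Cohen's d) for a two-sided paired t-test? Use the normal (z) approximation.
d ≈ 0.53

Minimum detectable effect (paired t-test, normal approximation):
d = (z_{α/2} + z_β) / √n
d = (1.645 + 1.555) / √37
d = 3.200 / 6.083
d ≈ 0.53

By Cohen's convention (0.2 small / 0.5 medium / 0.8 large): medium effect.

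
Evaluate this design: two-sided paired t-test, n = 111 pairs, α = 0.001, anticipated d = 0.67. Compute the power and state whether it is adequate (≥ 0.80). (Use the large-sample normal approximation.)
Power ≈ 1.00; the study is adequately powered (power ≥ 0.80)

Power calculation (paired t-test, normal approximation):
z_β = d · √n - z_{α/2}
z_β = 0.67 · √111 - 3.291
z_β = 0.67 · 10.536 - 3.291
z_β = 3.768

Power = Φ(z_β) = Φ(3.768) ≈ 1.000

Effect size d = 0.67 is medium by Cohen's convention (0.2/0.5/0.8).

Threshold: power ≥ 0.80 is conventionally adequate.
Power ≈ 1.00 → the study is adequately powered (power ≥ 0.80).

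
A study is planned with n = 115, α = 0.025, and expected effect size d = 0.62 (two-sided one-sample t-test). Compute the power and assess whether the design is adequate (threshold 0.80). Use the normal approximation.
Power ≈ 1.00; the study is adequately powered (power ≥ 0.80)

Power calculation (one-sample t-test, normal approximation):
z_β = d · √n - z_{α/2}
z_β = 0.62 · √115 - 2.241
z_β = 0.62 · 10.724 - 2.241
z_β = 4.407

Power = Φ(z_β) = Φ(4.407) ≈ 1.000

Effect size d = 0.62 is medium by Cohen's convention (0.2/0.5/0.8).

Threshold: power ≥ 0.80 is conventionally adequate.
Power ≈ 1.00 → the study is adequately powered (power ≥ 0.80).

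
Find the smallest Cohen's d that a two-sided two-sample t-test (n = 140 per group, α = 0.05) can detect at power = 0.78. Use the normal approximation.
d ≈ 0.33

Minimum detectable effect (two-sample t-test, normal approximation):
d = (z_{α/2} + z_β) / √(n/2)
d = (1.960 + 0.772) / √(140/2)
d = 2.732 / 8.367
d ≈ 0.33

By Cohen's convention (0.2 small / 0.5 medium / 0.8 large): small effect.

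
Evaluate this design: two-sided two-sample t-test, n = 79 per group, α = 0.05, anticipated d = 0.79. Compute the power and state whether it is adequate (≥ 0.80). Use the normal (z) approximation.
Power ≈ 1.00; the study is adequately powered (power ≥ 0.80)

Power calculation (two-sample t-test, normal approximation):
z_β = d · √(n/2) - z_{α/2}
z_β = 0.79 · √(79/2) - 1.960
z_β = 0.79 · 6.285 - 1.960
z_β = 3.005

Power = Φ(z_β) = Φ(3.005) ≈ 0.999

Effect size d = 0.79 is medium by Cohen's convention (0.2/0.5/0.8).

Threshold: power ≥ 0.80 is conventionally adequate.
Power ≈ 1.00 → the study is adequately powered (power ≥ 0.80).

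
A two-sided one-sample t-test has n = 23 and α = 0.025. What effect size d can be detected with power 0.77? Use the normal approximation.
d ≈ 0.62

Minimum detectable effect (one-sample t-test, normal approximation):
d = (z_{α/2} + z_β) / √n
d = (2.241 + 0.739) / √23
d = 2.980 / 4.796
d ≈ 0.62

By Cohen's convention (0.2 small / 0.5 medium / 0.8 large): medium effect.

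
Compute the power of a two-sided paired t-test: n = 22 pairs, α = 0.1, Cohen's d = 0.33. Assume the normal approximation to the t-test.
Power ≈ 0.46

Power calculation (paired t-test, normal approximation):
z_β = d · √n - z_{α/2}
z_β = 0.33 · √22 - 1.645
z_β = 0.33 · 4.690 - 1.645
z_β = -0.097

Power = Φ(z_β) = Φ(-0.097) ≈ 0.461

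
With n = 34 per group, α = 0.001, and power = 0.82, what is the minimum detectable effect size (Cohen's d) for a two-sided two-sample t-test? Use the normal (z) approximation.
d ≈ 1.02

Minimum detectable effect (two-sample t-test, normal approximation):
d = (z_{α/2} + z_β) / √(n/2)
d = (3.291 + 0.915) / √(34/2)
d = 4.206 / 4.123
d ≈ 1.02

By Cohen's convention (0.2 small / 0.5 medium / 0.8 large): large effect.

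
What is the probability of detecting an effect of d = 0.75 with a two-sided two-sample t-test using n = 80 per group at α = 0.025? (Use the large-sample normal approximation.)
Power ≈ 0.99

Power calculation (two-sample t-test, normal approximation):
z_β = d · √(n/2) - z_{α/2}
z_β = 0.75 · √(80/2) - 2.241
z_β = 0.75 · 6.325 - 2.241
z_β = 2.502

Power = Φ(z_β) = Φ(2.502) ≈ 0.994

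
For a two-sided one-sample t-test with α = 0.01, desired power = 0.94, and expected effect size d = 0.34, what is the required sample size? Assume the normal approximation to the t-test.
n = 148

Sample size formula (one-sample t-test, normal approximation):
n = ((z_{α/2} + z_β) / d)²

z_{α/2} = 2.576 (for α = 0.01, two-sided)
z_β = 1.555 (for power = 0.94)
d = 0.34

n = ((2.576 + 1.555) / 0.34)²
n = (12.150)²
n ≈ 147.62
Round up to the next whole number: n = 148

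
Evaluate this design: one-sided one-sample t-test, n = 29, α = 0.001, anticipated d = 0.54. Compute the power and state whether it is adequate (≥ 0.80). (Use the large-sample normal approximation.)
Power ≈ 0.43; the study is underpowered (power < 0.80)

Power calculation (one-sample t-test, normal approximation):
z_β = d · √n - z_α
z_β = 0.54 · √29 - 3.090
z_β = 0.54 · 5.385 - 3.090
z_β = -0.182

Power = Φ(z_β) = Φ(-0.182) ≈ 0.428

Effect size d = 0.54 is medium by Cohen's convention (0.2/0.5/0.8).

Threshold: power ≥ 0.80 is conventionally adequate.
Power ≈ 0.43 → the study is underpowered (power < 0.80).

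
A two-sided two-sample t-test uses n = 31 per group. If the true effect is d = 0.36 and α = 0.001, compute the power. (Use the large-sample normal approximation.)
Power ≈ 0.03

Power calculation (two-sample t-test, normal approximation):
z_β = d · √(n/2) - z_{α/2}
z_β = 0.36 · √(31/2) - 3.291
z_β = 0.36 · 3.937 - 3.291
z_β = -1.873

Power = Φ(z_β) = Φ(-1.873) ≈ 0.031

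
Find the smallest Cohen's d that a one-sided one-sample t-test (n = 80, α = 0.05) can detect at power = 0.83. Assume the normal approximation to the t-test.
d ≈ 0.29

Minimum detectable effect (one-sample t-test, normal approximation):
d = (z_α + z_β) / √n
d = (1.645 + 0.954) / √80
d = 2.599 / 8.944
d ≈ 0.29

By Cohen's convention (0.2 small / 0.5 medium / 0.8 large): small effect.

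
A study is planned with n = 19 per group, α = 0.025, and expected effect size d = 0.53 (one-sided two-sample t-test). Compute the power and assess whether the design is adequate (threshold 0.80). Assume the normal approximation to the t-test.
Power ≈ 0.37; the study is underpowered (power < 0.80)

Power calculation (two-sample t-test, normal approximation):
z_β = d · √(n/2) - z_α
z_β = 0.53 · √(19/2) - 1.960
z_β = 0.53 · 3.082 - 1.960
z_β = -0.326

Power = Φ(z_β) = Φ(-0.326) ≈ 0.372

Effect size d = 0.53 is medium by Cohen's convention (0.2/0.5/0.8).

Threshold: power ≥ 0.80 is conventionally adequate.
Power ≈ 0.37 → the study is underpowered (power < 0.80).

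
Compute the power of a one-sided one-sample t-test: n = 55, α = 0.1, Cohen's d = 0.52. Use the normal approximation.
Power ≈ 0.99

Power calculation (one-sample t-test, normal approximation):
z_β = d · √n - z_α
z_β = 0.52 · √55 - 1.282
z_β = 0.52 · 7.416 - 1.282
z_β = 2.575

Power = Φ(z_β) = Φ(2.575) ≈ 0.995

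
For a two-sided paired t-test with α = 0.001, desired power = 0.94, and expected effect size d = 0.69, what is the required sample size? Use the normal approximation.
n = 50 pairs

Sample size formula (paired t-test, normal approximation):
n = ((z_{α/2} + z_β) / d)²

z_{α/2} = 3.291 (for α = 0.001, two-sided)
z_β = 1.555 (for power = 0.94)
d = 0.69

n = ((3.291 + 1.555) / 0.69)²
n = (7.023)²
n ≈ 49.32
Round up to the next whole number: n = 50 pairs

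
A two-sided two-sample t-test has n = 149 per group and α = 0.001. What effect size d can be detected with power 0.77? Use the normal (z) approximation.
d ≈ 0.47

Minimum detectable effect (two-sample t-test, normal approximation):
d = (z_{α/2} + z_β) / √(n/2)
d = (3.291 + 0.739) / √(149/2)
d = 4.029 / 8.631
d ≈ 0.47

By Cohen's convention (0.2 small / 0.5 medium / 0.8 large): small effect.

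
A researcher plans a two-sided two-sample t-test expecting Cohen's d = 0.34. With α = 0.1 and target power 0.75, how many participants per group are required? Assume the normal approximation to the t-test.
n = 94 per group

Sample size formula (two-sample t-test, normal approximation):
n = 2 · ((z_{α/2} + z_β) / d)²

z_{α/2} = 1.645 (for α = 0.1, two-sided)
z_β = 0.674 (for power = 0.75)
d = 0.34

n = 2 · ((1.645 + 0.674) / 0.34)²
n = 2 · (6.821)²
n ≈ 93.05
Round up to the next whole number: n = 94 per group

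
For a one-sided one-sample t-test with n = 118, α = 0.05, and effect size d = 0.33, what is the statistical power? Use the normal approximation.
Power ≈ 0.97

Power calculation (one-sample t-test, normal approximation):
z_β = d · √n - z_α
z_β = 0.33 · √118 - 1.645
z_β = 0.33 · 10.863 - 1.645
z_β = 1.940

Power = Φ(z_β) = Φ(1.940) ≈ 0.974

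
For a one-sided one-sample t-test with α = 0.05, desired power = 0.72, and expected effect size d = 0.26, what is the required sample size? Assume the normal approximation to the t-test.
n = 74

Sample size formula (one-sample t-test, normal approximation):
n = ((z_α + z_β) / d)²

z_α = 1.645 (for α = 0.05, one-sided)
z_β = 0.583 (for power = 0.72)
d = 0.26

n = ((1.645 + 0.583) / 0.26)²
n = (8.569)²
n ≈ 73.43
Round up to the next whole number: n = 74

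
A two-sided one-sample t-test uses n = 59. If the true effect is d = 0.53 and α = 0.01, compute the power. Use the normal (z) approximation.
Power ≈ 0.93

Power calculation (one-sample t-test, normal approximation):
z_β = d · √n - z_{α/2}
z_β = 0.53 · √59 - 2.576
z_β = 0.53 · 7.681 - 2.576
z_β = 1.495

Power = Φ(z_β) = Φ(1.495) ≈ 0.933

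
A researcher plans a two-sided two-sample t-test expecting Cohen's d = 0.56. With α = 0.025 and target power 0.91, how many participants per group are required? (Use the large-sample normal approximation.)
n = 82 per group

Sample size formula (two-sample t-test, normal approximation):
n = 2 · ((z_{α/2} + z_β) / d)²

z_{α/2} = 2.241 (for α = 0.025, two-sided)
z_β = 1.341 (for power = 0.91)
d = 0.56

n = 2 · ((2.241 + 1.341) / 0.56)²
n = 2 · (6.396)²
n ≈ 81.82
Round up to the next whole number: n = 82 per group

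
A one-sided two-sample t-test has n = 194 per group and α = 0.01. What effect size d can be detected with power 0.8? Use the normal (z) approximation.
d ≈ 0.32

Minimum detectable effect (two-sample t-test, normal approximation):
d = (z_α + z_β) / √(n/2)
d = (2.326 + 0.842) / √(194/2)
d = 3.168 / 9.849
d ≈ 0.32

By Cohen's convention (0.2 small / 0.5 medium / 0.8 large): small effect.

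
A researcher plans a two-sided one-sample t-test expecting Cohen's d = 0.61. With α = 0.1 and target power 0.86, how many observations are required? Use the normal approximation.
n = 20

Sample size formula (one-sample t-test, normal approximation):
n = ((z_{α/2} + z_β) / d)²

z_{α/2} = 1.645 (for α = 0.1, two-sided)
z_β = 1.080 (for power = 0.86)
d = 0.61

n = ((1.645 + 1.080) / 0.61)²
n = (4.467)²
n ≈ 19.95
Round up to the next whole number: n = 20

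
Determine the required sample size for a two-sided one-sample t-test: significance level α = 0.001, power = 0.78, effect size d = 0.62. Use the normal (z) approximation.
n = 43

Sample size formula (one-sample t-test, normal approximation):
n = ((z_{α/2} + z_β) / d)²

z_{α/2} = 3.291 (for α = 0.001, two-sided)
z_β = 0.772 (for power = 0.78)
d = 0.62

n = ((3.291 + 0.772) / 0.62)²
n = (6.553)²
n ≈ 42.94
Round up to the next whole number: n = 43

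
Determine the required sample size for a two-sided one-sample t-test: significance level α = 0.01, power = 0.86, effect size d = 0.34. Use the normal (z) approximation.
n = 116

Sample size formula (one-sample t-test, normal approximation):
n = ((z_{α/2} + z_β) / d)²

z_{α/2} = 2.576 (for α = 0.01, two-sided)
z_β = 1.080 (for power = 0.86)
d = 0.34

n = ((2.576 + 1.080) / 0.34)²
n = (10.753)²
n ≈ 115.63
Round up to the next whole number: n = 116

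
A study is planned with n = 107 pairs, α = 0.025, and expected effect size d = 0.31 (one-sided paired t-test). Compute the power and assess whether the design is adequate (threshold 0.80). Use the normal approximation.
Power ≈ 0.89; the study is adequately powered (power ≥ 0.80)

Power calculation (paired t-test, normal approximation):
z_β = d · √n - z_α
z_β = 0.31 · √107 - 1.960
z_β = 0.31 · 10.344 - 1.960
z_β = 1.247

Power = Φ(z_β) = Φ(1.247) ≈ 0.894

Effect size d = 0.31 is small by Cohen's convention (0.2/0.5/0.8).

Threshold: power ≥ 0.80 is conventionally adequate.
Power ≈ 0.89 → the study is adequately powered (power ≥ 0.80).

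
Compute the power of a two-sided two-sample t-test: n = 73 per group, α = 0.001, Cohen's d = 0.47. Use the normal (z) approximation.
Power ≈ 0.33

Power calculation (two-sample t-test, normal approximation):
z_β = d · √(n/2) - z_{α/2}
z_β = 0.47 · √(73/2) - 3.291
z_β = 0.47 · 6.042 - 3.291
z_β = -0.451

Power = Φ(z_β) = Φ(-0.451) ≈ 0.326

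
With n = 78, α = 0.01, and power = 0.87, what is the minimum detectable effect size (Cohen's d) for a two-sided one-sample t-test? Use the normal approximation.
d ≈ 0.42

Minimum detectable effect (one-sample t-test, normal approximation):
d = (z_{α/2} + z_β) / √n
d = (2.576 + 1.126) / √78
d = 3.702 / 8.832
d ≈ 0.42

By Cohen's convention (0.2 small / 0.5 medium / 0.8 large): small effect.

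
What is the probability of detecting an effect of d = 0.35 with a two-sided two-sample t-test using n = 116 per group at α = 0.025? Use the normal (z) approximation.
Power ≈ 0.66

Power calculation (two-sample t-test, normal approximation):
z_β = d · √(n/2) - z_{α/2}
z_β = 0.35 · √(116/2) - 2.241
z_β = 0.35 · 7.616 - 2.241
z_β = 0.424

Power = Φ(z_β) = Φ(0.424) ≈ 0.664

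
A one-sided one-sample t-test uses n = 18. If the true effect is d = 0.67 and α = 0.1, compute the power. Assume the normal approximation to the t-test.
Power ≈ 0.94

Power calculation (one-sample t-test, normal approximation):
z_β = d · √n - z_α
z_β = 0.67 · √18 - 1.282
z_β = 0.67 · 4.243 - 1.282
z_β = 1.561

Power = Φ(z_β) = Φ(1.561) ≈ 0.941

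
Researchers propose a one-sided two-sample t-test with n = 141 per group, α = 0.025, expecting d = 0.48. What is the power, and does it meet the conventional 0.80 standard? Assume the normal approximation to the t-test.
Power ≈ 0.98; the study is adequately powered (power ≥ 0.80)

Power calculation (two-sample t-test, normal approximation):
z_β = d · √(n/2) - z_α
z_β = 0.48 · √(141/2) - 1.960
z_β = 0.48 · 8.396 - 1.960
z_β = 2.070

Power = Φ(z_β) = Φ(2.070) ≈ 0.981

Effect size d = 0.48 is small by Cohen's convention (0.2/0.5/0.8).

Threshold: power ≥ 0.80 is conventionally adequate.
Power ≈ 0.98 → the study is adequately powered (power ≥ 0.80).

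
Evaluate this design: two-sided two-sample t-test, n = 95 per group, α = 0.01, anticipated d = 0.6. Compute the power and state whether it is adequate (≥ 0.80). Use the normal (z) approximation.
Power ≈ 0.94; the study is adequately powered (power ≥ 0.80)

Power calculation (two-sample t-test, normal approximation):
z_β = d · √(n/2) - z_{α/2}
z_β = 0.6 · √(95/2) - 2.576
z_β = 0.6 · 6.892 - 2.576
z_β = 1.559

Power = Φ(z_β) = Φ(1.559) ≈ 0.941

Effect size d = 0.6 is medium by Cohen's convention (0.2/0.5/0.8).

Threshold: power ≥ 0.80 is conventionally adequate.
Power ≈ 0.94 → the study is adequately powered (power ≥ 0.80).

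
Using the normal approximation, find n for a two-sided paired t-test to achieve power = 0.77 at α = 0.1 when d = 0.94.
n = 7 pairs

Sample size formula (paired t-test, normal approximation):
n = ((z_{α/2} + z_β) / d)²

z_{α/2} = 1.645 (for α = 0.1, two-sided)
z_β = 0.739 (for power = 0.77)
d = 0.94

n = ((1.645 + 0.739) / 0.94)²
n = (2.536)²
n ≈ 6.43
Round up to the next whole number: n = 7 pairs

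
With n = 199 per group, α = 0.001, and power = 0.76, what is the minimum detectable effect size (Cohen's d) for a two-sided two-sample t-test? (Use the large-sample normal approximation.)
d ≈ 0.40

Minimum detectable effect (two-sample t-test, normal approximation):
d = (z_{α/2} + z_β) / √(n/2)
d = (3.291 + 0.706) / √(199/2)
d = 3.997 / 9.975
d ≈ 0.40

By Cohen's convention (0.2 small / 0.5 medium / 0.8 large): small effect.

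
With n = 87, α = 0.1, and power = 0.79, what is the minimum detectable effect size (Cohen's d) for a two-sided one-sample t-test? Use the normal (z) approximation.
d ≈ 0.26

Minimum detectable effect (one-sample t-test, normal approximation):
d = (z_{α/2} + z_β) / √n
d = (1.645 + 0.806) / √87
d = 2.451 / 9.327
d ≈ 0.26

By Cohen's convention (0.2 small / 0.5 medium / 0.8 large): small effect.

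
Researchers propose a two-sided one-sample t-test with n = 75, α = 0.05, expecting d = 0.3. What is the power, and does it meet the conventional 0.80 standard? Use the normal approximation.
Power ≈ 0.74; the study is underpowered (power < 0.80)

Power calculation (one-sample t-test, normal approximation):
z_β = d · √n - z_{α/2}
z_β = 0.3 · √75 - 1.960
z_β = 0.3 · 8.660 - 1.960
z_β = 0.638

Power = Φ(z_β) = Φ(0.638) ≈ 0.738

Effect size d = 0.3 is small by Cohen's convention (0.2/0.5/0.8).

Threshold: power ≥ 0.80 is conventionally adequate.
Power ≈ 0.74 → the study is underpowered (power < 0.80).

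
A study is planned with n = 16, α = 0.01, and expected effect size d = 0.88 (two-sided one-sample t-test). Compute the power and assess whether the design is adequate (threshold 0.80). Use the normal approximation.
Power ≈ 0.83; the study is adequately powered (power ≥ 0.80)

Power calculation (one-sample t-test, normal approximation):
z_β = d · √n - z_{α/2}
z_β = 0.88 · √16 - 2.576
z_β = 0.88 · 4.000 - 2.576
z_β = 0.944

Power = Φ(z_β) = Φ(0.944) ≈ 0.827

Effect size d = 0.88 is large by Cohen's convention (0.2/0.5/0.8).

Threshold: power ≥ 0.80 is conventionally adequate.
Power ≈ 0.83 → the study is adequately powered (power ≥ 0.80).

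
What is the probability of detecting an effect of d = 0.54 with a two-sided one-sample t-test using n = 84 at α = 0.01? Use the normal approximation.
Power ≈ 0.99

Power calculation (one-sample t-test, normal approximation):
z_β = d · √n - z_{α/2}
z_β = 0.54 · √84 - 2.576
z_β = 0.54 · 9.165 - 2.576
z_β = 2.373

Power = Φ(z_β) = Φ(2.373) ≈ 0.991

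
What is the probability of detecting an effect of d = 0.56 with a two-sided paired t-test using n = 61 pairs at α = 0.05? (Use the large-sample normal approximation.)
Power ≈ 0.99

Power calculation (paired t-test, normal approximation):
z_β = d · √n - z_{α/2}
z_β = 0.56 · √61 - 1.960
z_β = 0.56 · 7.810 - 1.960
z_β = 2.414

Power = Φ(z_β) = Φ(2.414) ≈ 0.992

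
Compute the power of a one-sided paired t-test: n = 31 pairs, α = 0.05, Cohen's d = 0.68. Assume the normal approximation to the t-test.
Power ≈ 0.98

Power calculation (paired t-test, normal approximation):
z_β = d · √n - z_α
z_β = 0.68 · √31 - 1.645
z_β = 0.68 · 5.568 - 1.645
z_β = 2.141

Power = Φ(z_β) = Φ(2.141) ≈ 0.984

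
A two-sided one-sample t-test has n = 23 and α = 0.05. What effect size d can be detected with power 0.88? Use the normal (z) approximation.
d ≈ 0.65

Minimum detectable effect (one-sample t-test, normal approximation):
d = (z_{α/2} + z_β) / √n
d = (1.960 + 1.175) / √23
d = 3.135 / 4.796
d ≈ 0.65

By Cohen's convention (0.2 small / 0.5 medium / 0.8 large): medium effect.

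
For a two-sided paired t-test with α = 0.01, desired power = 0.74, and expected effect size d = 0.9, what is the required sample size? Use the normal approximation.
n = 13 pairs

Sample size formula (paired t-test, normal approximation):
n = ((z_{α/2} + z_β) / d)²

z_{α/2} = 2.576 (for α = 0.01, two-sided)
z_β = 0.643 (for power = 0.74)
d = 0.9

n = ((2.576 + 0.643) / 0.9)²
n = (3.577)²
n ≈ 12.79
Round up to the next whole number: n = 13 pairs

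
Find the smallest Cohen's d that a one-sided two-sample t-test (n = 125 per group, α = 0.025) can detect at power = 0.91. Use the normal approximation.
d ≈ 0.42

Minimum detectable effect (two-sample t-test, normal approximation):
d = (z_α + z_β) / √(n/2)
d = (1.960 + 1.341) / √(125/2)
d = 3.301 / 7.906
d ≈ 0.42

By Cohen's convention (0.2 small / 0.5 medium / 0.8 large): small effect.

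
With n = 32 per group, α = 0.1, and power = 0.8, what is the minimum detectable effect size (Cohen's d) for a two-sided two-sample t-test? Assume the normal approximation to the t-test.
d ≈ 0.62

Minimum detectable effect (two-sample t-test, normal approximation):
d = (z_{α/2} + z_β) / √(n/2)
d = (1.645 + 0.842) / √(32/2)
d = 2.486 / 4.000
d ≈ 0.62

By Cohen's convention (0.2 small / 0.5 medium / 0.8 large): medium effect.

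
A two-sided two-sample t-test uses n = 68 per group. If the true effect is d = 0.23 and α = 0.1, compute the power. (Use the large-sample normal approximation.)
Power ≈ 0.38

Power calculation (two-sample t-test, normal approximation):
z_β = d · √(n/2) - z_{α/2}
z_β = 0.23 · √(68/2) - 1.645
z_β = 0.23 · 5.831 - 1.645
z_β = -0.304

Power = Φ(z_β) = Φ(-0.304) ≈ 0.381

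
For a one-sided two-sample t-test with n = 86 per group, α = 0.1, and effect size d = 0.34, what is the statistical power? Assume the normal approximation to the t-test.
Power ≈ 0.83

Power calculation (two-sample t-test, normal approximation):
z_β = d · √(n/2) - z_α
z_β = 0.34 · √(86/2) - 1.282
z_β = 0.34 · 6.557 - 1.282
z_β = 0.948

Power = Φ(z_β) = Φ(0.948) ≈ 0.828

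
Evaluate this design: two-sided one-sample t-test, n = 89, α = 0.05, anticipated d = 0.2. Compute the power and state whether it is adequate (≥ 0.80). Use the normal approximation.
Power ≈ 0.47; the study is underpowered (power < 0.80)

Power calculation (one-sample t-test, normal approximation):
z_β = d · √n - z_{α/2}
z_β = 0.2 · √89 - 1.960
z_β = 0.2 · 9.434 - 1.960
z_β = -0.073

Power = Φ(z_β) = Φ(-0.073) ≈ 0.471

Effect size d = 0.2 is small by Cohen's convention (0.2/0.5/0.8).

Threshold: power ≥ 0.80 is conventionally adequate.
Power ≈ 0.47 → the study is underpowered (power < 0.80).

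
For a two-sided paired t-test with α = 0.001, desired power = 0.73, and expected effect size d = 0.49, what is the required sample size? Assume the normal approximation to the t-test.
n = 64 pairs

Sample size formula (paired t-test, normal approximation):
n = ((z_{α/2} + z_β) / d)²

z_{α/2} = 3.291 (for α = 0.001, two-sided)
z_β = 0.613 (for power = 0.73)
d = 0.49

n = ((3.291 + 0.613) / 0.49)²
n = (7.967)²
n ≈ 63.47
Round up to the next whole number: n = 64 pairs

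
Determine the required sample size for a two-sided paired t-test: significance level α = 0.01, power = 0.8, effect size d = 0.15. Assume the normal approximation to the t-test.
n = 520 pairs

Sample size formula (paired t-test, normal approximation):
n = ((z_{α/2} + z_β) / d)²

z_{α/2} = 2.576 (for α = 0.01, two-sided)
z_β = 0.842 (for power = 0.8)
d = 0.15

n = ((2.576 + 0.842) / 0.15)²
n = (22.787)²
n ≈ 519.25
Round up to the next whole number: n = 520 pairs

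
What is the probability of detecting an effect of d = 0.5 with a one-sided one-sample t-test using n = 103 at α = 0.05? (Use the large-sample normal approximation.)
Power ≈ 1.00

Power calculation (one-sample t-test, normal approximation):
z_β = d · √n - z_α
z_β = 0.5 · √103 - 1.645
z_β = 0.5 · 10.149 - 1.645
z_β = 3.430

Power = Φ(z_β) = Φ(3.430) ≈ 1.000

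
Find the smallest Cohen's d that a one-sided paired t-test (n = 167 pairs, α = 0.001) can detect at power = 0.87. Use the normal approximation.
d ≈ 0.33

Minimum detectable effect (paired t-test, normal approximation):
d = (z_α + z_β) / √n
d = (3.090 + 1.126) / √167
d = 4.217 / 12.923
d ≈ 0.33

By Cohen's convention (0.2 small / 0.5 medium / 0.8 large): small effect.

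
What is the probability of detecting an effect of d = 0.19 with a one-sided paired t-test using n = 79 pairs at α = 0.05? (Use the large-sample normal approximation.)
Power ≈ 0.52

Power calculation (paired t-test, normal approximation):
z_β = d · √n - z_α
z_β = 0.19 · √79 - 1.645
z_β = 0.19 · 8.888 - 1.645
z_β = 0.044

Power = Φ(z_β) = Φ(0.044) ≈ 0.518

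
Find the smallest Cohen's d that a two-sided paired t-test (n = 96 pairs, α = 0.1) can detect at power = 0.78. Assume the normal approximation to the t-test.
d ≈ 0.25

Minimum detectable effect (paired t-test, normal approximation):
d = (z_{α/2} + z_β) / √n
d = (1.645 + 0.772) / √96
d = 2.417 / 9.798
d ≈ 0.25

By Cohen's convention (0.2 small / 0.5 medium / 0.8 large): small effect.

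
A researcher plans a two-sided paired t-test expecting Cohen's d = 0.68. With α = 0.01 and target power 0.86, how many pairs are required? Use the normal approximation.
n = 29 pairs

Sample size formula (paired t-test, normal approximation):
n = ((z_{α/2} + z_β) / d)²

z_{α/2} = 2.576 (for α = 0.01, two-sided)
z_β = 1.080 (for power = 0.86)
d = 0.68

n = ((2.576 + 1.080) / 0.68)²
n = (5.376)²
n ≈ 28.90
Round up to the next whole number: n = 29 pairs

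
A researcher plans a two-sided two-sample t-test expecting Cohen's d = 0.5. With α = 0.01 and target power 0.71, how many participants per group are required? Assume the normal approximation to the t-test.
n = 79 per group

Sample size formula (two-sample t-test, normal approximation):
n = 2 · ((z_{α/2} + z_β) / d)²

z_{α/2} = 2.576 (for α = 0.01, two-sided)
z_β = 0.553 (for power = 0.71)
d = 0.5

n = 2 · ((2.576 + 0.553) / 0.5)²
n = 2 · (6.258)²
n ≈ 78.33
Round up to the next whole number: n = 79 per group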